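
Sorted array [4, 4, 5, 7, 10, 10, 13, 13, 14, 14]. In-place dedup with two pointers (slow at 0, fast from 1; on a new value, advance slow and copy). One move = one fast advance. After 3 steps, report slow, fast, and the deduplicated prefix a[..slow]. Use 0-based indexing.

slow=0 fast=1: a[fast]=4=a[slow] dup, fast++
slow=0 fast=2: a[fast]=5≠a[slow]=4 write a[1]=5, slow++,fast++
slow=1 fast=3: a[fast]=7≠a[slow]=5 write a[2]=7, slow++,fast++

slow=2, fast=4, prefix=[4, 5, 7]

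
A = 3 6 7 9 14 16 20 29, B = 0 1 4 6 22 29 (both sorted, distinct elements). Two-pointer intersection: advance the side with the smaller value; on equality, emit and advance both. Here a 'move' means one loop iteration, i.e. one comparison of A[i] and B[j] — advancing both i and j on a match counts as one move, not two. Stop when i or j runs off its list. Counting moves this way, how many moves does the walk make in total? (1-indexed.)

12 moves

[i=1,j=1] 3>0 → j++
[i=1,j=2] 3>1 → j++
[i=1,j=3] 3<4 → i++
[i=2,j=3] 6>4 → j++
[i=2,j=4] 6==6 emit → i++,j++
[i=3,j=5] 7<22 → i++
[i=4,j=5] 9<22 → i++
[i=5,j=5] 14<22 → i++
[i=6,j=5] 16<22 → i++
[i=7,j=5] 20<22 → i++
[i=8,j=5] 29>22 → j++
[i=8,j=6] 29==29 emit → i++,j++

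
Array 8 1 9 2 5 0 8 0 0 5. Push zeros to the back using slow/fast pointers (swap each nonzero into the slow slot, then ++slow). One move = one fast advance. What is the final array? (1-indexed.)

[8, 1, 9, 2, 5, 8, 5, 0, 0, 0]

slow=1 fast=1: a[fast]=8≠0 swap→a[1]=8, slow++,fast++
slow=2 fast=2: a[fast]=1≠0 swap→a[2]=1, slow++,fast++
slow=3 fast=3: a[fast]=9≠0 swap→a[3]=9, slow++,fast++
slow=4 fast=4: a[fast]=2≠0 swap→a[4]=2, slow++,fast++
slow=5 fast=5: a[fast]=5≠0 swap→a[5]=5, slow++,fast++
slow=6 fast=6: a[fast]=0, fast++
slow=6 fast=7: a[fast]=8≠0 swap→a[6]=8, slow++,fast++
slow=7 fast=8: a[fast]=0, fast++
slow=7 fast=9: a[fast]=0, fast++
slow=7 fast=10: a[fast]=5≠0 swap→a[7]=5, slow++,fast++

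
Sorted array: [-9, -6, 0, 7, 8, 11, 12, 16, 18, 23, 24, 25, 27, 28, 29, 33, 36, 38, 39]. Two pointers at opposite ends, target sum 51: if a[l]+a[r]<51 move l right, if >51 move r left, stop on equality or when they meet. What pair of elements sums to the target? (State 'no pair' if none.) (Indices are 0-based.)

(12, 39)

l=0 r=18: -9+39=30 <51, l++
l=1 r=18: -6+39=33 <51, l++
l=2 r=18: 0+39=39 <51, l++
l=3 r=18: 7+39=46 <51, l++
l=4 r=18: 8+39=47 <51, l++
l=5 r=18: 11+39=50 <51, l++
l=6 r=18: 12+39=51, found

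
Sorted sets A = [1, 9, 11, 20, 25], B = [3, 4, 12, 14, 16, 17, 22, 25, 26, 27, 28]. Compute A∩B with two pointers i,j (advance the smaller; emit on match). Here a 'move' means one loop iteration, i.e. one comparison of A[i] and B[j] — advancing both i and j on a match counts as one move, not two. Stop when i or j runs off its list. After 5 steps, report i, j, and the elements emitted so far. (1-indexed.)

[i=1,j=1] 1<3 → i++
[i=2,j=1] 9>3 → j++
[i=2,j=2] 9>4 → j++
[i=2,j=3] 9<12 → i++
[i=3,j=3] 11<12 → i++

i=4, j=3, emitted=[]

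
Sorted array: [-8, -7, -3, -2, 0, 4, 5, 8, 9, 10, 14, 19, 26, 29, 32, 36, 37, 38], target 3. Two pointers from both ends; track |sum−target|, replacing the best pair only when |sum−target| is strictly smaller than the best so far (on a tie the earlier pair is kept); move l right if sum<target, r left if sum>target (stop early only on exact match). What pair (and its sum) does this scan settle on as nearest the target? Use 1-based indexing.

pair (-7, 10) with sum 3 (|Δ|=0)

[1,18] -8+38=30 d=27 * → r--
[1,17] -8+37=29 d=26 * → r--
[1,16] -8+36=28 d=25 * → r--
[1,15] -8+32=24 d=21 * → r--
[1,14] -8+29=21 d=18 * → r--
[1,13] -8+26=18 d=15 * → r--
[1,12] -8+19=11 d=8 * → r--
[1,11] -8+14=6 d=3 * → r--
[1,10] -8+10=2 d=1 * → l++
[2,10] -7+10=3 d=0 * → stop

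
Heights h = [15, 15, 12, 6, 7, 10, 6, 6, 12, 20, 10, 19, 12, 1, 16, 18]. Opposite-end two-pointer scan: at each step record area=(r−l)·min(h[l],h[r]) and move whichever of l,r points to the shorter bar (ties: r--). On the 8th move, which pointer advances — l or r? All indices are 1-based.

[1,16] min(15,18)*15=225 best=225 * → l++
[2,16] min(15,18)*14=210 best=225 → l++
[3,16] min(12,18)*13=156 best=225 → l++
[4,16] min(6,18)*12=72 best=225 → l++
[5,16] min(7,18)*11=77 best=225 → l++
[6,16] min(10,18)*10=100 best=225 → l++
[7,16] min(6,18)*9=54 best=225 → l++
[8,16] min(6,18)*8=48 best=225 → l++

l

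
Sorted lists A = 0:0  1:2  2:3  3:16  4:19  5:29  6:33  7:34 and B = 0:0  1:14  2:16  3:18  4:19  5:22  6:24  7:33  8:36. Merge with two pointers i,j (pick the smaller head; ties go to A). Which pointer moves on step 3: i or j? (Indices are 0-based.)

i=0 j=0: A[i]=0<=B[j]=0 take 0, i++
i=1 j=0: A[i]=2>B[j]=0 take 0, j++
i=1 j=1: A[i]=2<=B[j]=14 take 2, i++

i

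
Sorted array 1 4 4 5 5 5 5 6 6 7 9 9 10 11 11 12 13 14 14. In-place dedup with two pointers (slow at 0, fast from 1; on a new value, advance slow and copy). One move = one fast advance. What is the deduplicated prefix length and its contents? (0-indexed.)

slow=0 fast=1: a[fast]=4≠a[slow]=1 write a[1]=4, slow++,fast++
slow=1 fast=2: a[fast]=4=a[slow] dup, fast++
slow=1 fast=3: a[fast]=5≠a[slow]=4 write a[2]=5, slow++,fast++
slow=2 fast=4: a[fast]=5=a[slow] dup, fast++
slow=2 fast=5: a[fast]=5=a[slow] dup, fast++
slow=2 fast=6: a[fast]=5=a[slow] dup, fast++
slow=2 fast=7: a[fast]=6≠a[slow]=5 write a[3]=6, slow++,fast++
slow=3 fast=8: a[fast]=6=a[slow] dup, fast++
slow=3 fast=9: a[fast]=7≠a[slow]=6 write a[4]=7, slow++,fast++
slow=4 fast=10: a[fast]=9≠a[slow]=7 write a[5]=9, slow++,fast++
slow=5 fast=11: a[fast]=9=a[slow] dup, fast++
slow=5 fast=12: a[fast]=10≠a[slow]=9 write a[6]=10, slow++,fast++
slow=6 fast=13: a[fast]=11≠a[slow]=10 write a[7]=11, slow++,fast++
slow=7 fast=14: a[fast]=11=a[slow] dup, fast++
slow=7 fast=15: a[fast]=12≠a[slow]=11 write a[8]=12, slow++,fast++
slow=8 fast=16: a[fast]=13≠a[slow]=12 write a[9]=13, slow++,fast++
slow=9 fast=17: a[fast]=14≠a[slow]=13 write a[10]=14, slow++,fast++
slow=10 fast=18: a[fast]=14=a[slow] dup, fast++

length 11; prefix = [1, 4, 5, 6, 7, 9, 10, 11, 12, 13, 14]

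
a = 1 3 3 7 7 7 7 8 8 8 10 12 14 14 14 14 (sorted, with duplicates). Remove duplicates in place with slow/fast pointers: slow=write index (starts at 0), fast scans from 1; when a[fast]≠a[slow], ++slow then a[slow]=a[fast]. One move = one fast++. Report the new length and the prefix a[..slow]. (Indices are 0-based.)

length 7; prefix = [1, 3, 7, 8, 10, 12, 14]

(s=0,f=1) a[fast]=3≠a[slow]=1 write a[1]=3 → slow++,fast++
(s=1,f=2) a[fast]=3=a[slow] dup → fast++
(s=1,f=3) a[fast]=7≠a[slow]=3 write a[2]=7 → slow++,fast++
(s=2,f=4) a[fast]=7=a[slow] dup → fast++
(s=2,f=5) a[fast]=7=a[slow] dup → fast++
(s=2,f=6) a[fast]=7=a[slow] dup → fast++
(s=2,f=7) a[fast]=8≠a[slow]=7 write a[3]=8 → slow++,fast++
(s=3,f=8) a[fast]=8=a[slow] dup → fast++
(s=3,f=9) a[fast]=8=a[slow] dup → fast++
(s=3,f=10) a[fast]=10≠a[slow]=8 write a[4]=10 → slow++,fast++
(s=4,f=11) a[fast]=12≠a[slow]=10 write a[5]=12 → slow++,fast++
(s=5,f=12) a[fast]=14≠a[slow]=12 write a[6]=14 → slow++,fast++
(s=6,f=13) a[fast]=14=a[slow] dup → fast++
(s=6,f=14) a[fast]=14=a[slow] dup → fast++
(s=6,f=15) a[fast]=14=a[slow] dup → fast++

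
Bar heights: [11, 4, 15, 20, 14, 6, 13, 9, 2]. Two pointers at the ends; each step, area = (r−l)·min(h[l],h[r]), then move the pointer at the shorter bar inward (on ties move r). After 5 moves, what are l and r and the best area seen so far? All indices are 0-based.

l=2, r=5, best area=66

[0,8] min(11,2)*8=16 best=16 * → r--
[0,7] min(11,9)*7=63 best=63 * → r--
[0,6] min(11,13)*6=66 best=66 * → l++
[1,6] min(4,13)*5=20 best=66 → l++
[2,6] min(15,13)*4=52 best=66 → r--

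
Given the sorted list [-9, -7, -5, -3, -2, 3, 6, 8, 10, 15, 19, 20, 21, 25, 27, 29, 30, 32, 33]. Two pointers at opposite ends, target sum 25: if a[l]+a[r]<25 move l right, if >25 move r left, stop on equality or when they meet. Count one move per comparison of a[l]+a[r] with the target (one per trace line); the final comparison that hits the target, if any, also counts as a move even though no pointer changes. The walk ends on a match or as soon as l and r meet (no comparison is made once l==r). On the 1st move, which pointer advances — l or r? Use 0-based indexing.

[0,18] -9+33=24 <25 → l++

l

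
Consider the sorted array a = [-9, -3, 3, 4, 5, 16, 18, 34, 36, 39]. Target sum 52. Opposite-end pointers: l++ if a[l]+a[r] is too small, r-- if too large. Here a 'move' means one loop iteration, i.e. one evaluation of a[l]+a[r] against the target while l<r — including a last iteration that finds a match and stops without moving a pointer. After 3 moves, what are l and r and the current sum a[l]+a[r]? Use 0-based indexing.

l=3, r=9, sum=43

[0,9] -9+39=30 <52 → l++
[1,9] -3+39=36 <52 → l++
[2,9] 3+39=42 <52 → l++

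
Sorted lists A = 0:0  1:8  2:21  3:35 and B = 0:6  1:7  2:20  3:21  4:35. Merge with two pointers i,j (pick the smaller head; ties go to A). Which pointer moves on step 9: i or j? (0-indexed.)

[i=0,j=0] A[i]=0<=B[j]=6 take 0 → i++
[i=1,j=0] A[i]=8>B[j]=6 take 6 → j++
[i=1,j=1] A[i]=8>B[j]=7 take 7 → j++
[i=1,j=2] A[i]=8<=B[j]=20 take 8 → i++
[i=2,j=2] A[i]=21>B[j]=20 take 20 → j++
[i=2,j=3] A[i]=21<=B[j]=21 take 21 → i++
[i=3,j=3] A[i]=35>B[j]=21 take 21 → j++
[i=3,j=4] A[i]=35<=B[j]=35 take 35 → i++
[i=4,j=4] A done, take B[j]=35 → j++

j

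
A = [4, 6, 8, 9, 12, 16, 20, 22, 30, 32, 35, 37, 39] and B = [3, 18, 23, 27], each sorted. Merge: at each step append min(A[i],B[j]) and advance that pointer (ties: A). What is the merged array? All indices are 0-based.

i=0 j=0: A[i]=4>B[j]=3 take 3, j++
i=0 j=1: A[i]=4<=B[j]=18 take 4, i++
i=1 j=1: A[i]=6<=B[j]=18 take 6, i++
i=2 j=1: A[i]=8<=B[j]=18 take 8, i++
i=3 j=1: A[i]=9<=B[j]=18 take 9, i++
i=4 j=1: A[i]=12<=B[j]=18 take 12, i++
i=5 j=1: A[i]=16<=B[j]=18 take 16, i++
i=6 j=1: A[i]=20>B[j]=18 take 18, j++
i=6 j=2: A[i]=20<=B[j]=23 take 20, i++
i=7 j=2: A[i]=22<=B[j]=23 take 22, i++
i=8 j=2: A[i]=30>B[j]=23 take 23, j++
i=8 j=3: A[i]=30>B[j]=27 take 27, j++
i=8 j=4: B done, take A[i]=30, i++
i=9 j=4: B done, take A[i]=32, i++
i=10 j=4: B done, take A[i]=35, i++
i=11 j=4: B done, take A[i]=37, i++
i=12 j=4: B done, take A[i]=39, i++

[3, 4, 6, 8, 9, 12, 16, 18, 20, 22, 23, 27, 30, 32, 35, 37, 39]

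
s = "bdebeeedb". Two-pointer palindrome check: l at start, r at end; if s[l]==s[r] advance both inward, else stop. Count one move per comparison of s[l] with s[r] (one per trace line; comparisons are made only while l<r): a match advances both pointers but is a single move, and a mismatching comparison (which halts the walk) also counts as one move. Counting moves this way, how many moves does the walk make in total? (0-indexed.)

4 moves

l=0 r=8: 'b'=='b', l++,r--
l=1 r=7: 'd'=='d', l++,r--
l=2 r=6: 'e'=='e', l++,r--
l=3 r=5: 'b'!='e', stop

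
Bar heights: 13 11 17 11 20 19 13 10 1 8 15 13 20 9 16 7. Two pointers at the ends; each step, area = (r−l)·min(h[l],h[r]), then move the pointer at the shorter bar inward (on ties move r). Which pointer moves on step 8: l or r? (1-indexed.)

l=1 r=16: min(13,7)*15=105 best=105 *, r--
l=1 r=15: min(13,16)*14=182 best=182 *, l++
l=2 r=15: min(11,16)*13=143 best=182, l++
l=3 r=15: min(17,16)*12=192 best=192 *, r--
l=3 r=14: min(17,9)*11=99 best=192, r--
l=3 r=13: min(17,20)*10=170 best=192, l++
l=4 r=13: min(11,20)*9=99 best=192, l++
l=5 r=13: min(20,20)*8=160 best=192, r--

r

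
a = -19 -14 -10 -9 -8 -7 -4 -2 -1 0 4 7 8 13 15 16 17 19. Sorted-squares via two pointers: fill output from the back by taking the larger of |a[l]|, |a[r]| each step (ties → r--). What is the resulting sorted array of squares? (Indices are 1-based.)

[1,18] |-19|<=|19| out[18]=361 → r--
[1,17] |-19|>|17| out[17]=361 → l++
[2,17] |-14|<=|17| out[16]=289 → r--
[2,16] |-14|<=|16| out[15]=256 → r--
[2,15] |-14|<=|15| out[14]=225 → r--
[2,14] |-14|>|13| out[13]=196 → l++
[3,14] |-10|<=|13| out[12]=169 → r--
[3,13] |-10|>|8| out[11]=100 → l++
[4,13] |-9|>|8| out[10]=81 → l++
[5,13] |-8|<=|8| out[9]=64 → r--
[5,12] |-8|>|7| out[8]=64 → l++
[6,12] |-7|<=|7| out[7]=49 → r--
[6,11] |-7|>|4| out[6]=49 → l++
[7,11] |-4|<=|4| out[5]=16 → r--
[7,10] |-4|>|0| out[4]=16 → l++
[8,10] |-2|>|0| out[3]=4 → l++
[9,10] |-1|>|0| out[2]=1 → l++
[10,10] |0|<=|0| out[1]=0 → r--

[0, 1, 4, 16, 16, 49, 49, 64, 64, 81, 100, 169, 196, 225, 256, 289, 361, 361]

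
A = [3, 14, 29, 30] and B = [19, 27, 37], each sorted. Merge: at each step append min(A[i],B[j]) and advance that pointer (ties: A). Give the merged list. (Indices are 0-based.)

[i=0,j=0] A[i]=3<=B[j]=19 take 3 → i++
[i=1,j=0] A[i]=14<=B[j]=19 take 14 → i++
[i=2,j=0] A[i]=29>B[j]=19 take 19 → j++
[i=2,j=1] A[i]=29>B[j]=27 take 27 → j++
[i=2,j=2] A[i]=29<=B[j]=37 take 29 → i++
[i=3,j=2] A[i]=30<=B[j]=37 take 30 → i++
[i=4,j=2] A done, take B[j]=37 → j++

[3, 14, 19, 27, 29, 30, 37]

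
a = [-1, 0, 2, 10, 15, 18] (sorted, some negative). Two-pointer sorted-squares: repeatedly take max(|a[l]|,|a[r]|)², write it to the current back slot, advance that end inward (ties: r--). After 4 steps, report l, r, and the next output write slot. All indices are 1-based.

l=1, r=2, next write slot=2

l=1 r=6: |-1|<=|18| out[6]=324, r--
l=1 r=5: |-1|<=|15| out[5]=225, r--
l=1 r=4: |-1|<=|10| out[4]=100, r--
l=1 r=3: |-1|<=|2| out[3]=4, r--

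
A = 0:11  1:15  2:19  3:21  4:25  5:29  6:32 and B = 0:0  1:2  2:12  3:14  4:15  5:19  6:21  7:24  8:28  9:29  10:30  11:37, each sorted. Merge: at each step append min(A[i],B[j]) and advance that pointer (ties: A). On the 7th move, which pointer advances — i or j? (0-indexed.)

i=0 j=0: A[i]=11>B[j]=0 take 0, j++
i=0 j=1: A[i]=11>B[j]=2 take 2, j++
i=0 j=2: A[i]=11<=B[j]=12 take 11, i++
i=1 j=2: A[i]=15>B[j]=12 take 12, j++
i=1 j=3: A[i]=15>B[j]=14 take 14, j++
i=1 j=4: A[i]=15<=B[j]=15 take 15, i++
i=2 j=4: A[i]=19>B[j]=15 take 15, j++

j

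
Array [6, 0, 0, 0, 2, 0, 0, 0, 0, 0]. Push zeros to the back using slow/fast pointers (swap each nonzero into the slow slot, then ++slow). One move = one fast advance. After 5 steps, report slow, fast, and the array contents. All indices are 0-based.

(s=0,f=0) a[fast]=6≠0 swap→a[0]=6 → slow++,fast++
(s=1,f=1) a[fast]=0 → fast++
(s=1,f=2) a[fast]=0 → fast++
(s=1,f=3) a[fast]=0 → fast++
(s=1,f=4) a[fast]=2≠0 swap→a[1]=2 → slow++,fast++

slow=2, fast=5, a=[6, 2, 0, 0, 0, 0, 0, 0, 0, 0]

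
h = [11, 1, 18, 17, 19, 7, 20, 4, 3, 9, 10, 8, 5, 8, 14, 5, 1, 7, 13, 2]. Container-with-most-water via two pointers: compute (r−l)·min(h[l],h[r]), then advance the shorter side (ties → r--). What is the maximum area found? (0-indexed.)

l=0 r=19: min(11,2)*19=38 best=38 *, r--
l=0 r=18: min(11,13)*18=198 best=198 *, l++
l=1 r=18: min(1,13)*17=17 best=198, l++
l=2 r=18: min(18,13)*16=208 best=208 *, r--
l=2 r=17: min(18,7)*15=105 best=208, r--
l=2 r=16: min(18,1)*14=14 best=208, r--
l=2 r=15: min(18,5)*13=65 best=208, r--
l=2 r=14: min(18,14)*12=168 best=208, r--
l=2 r=13: min(18,8)*11=88 best=208, r--
l=2 r=12: min(18,5)*10=50 best=208, r--
l=2 r=11: min(18,8)*9=72 best=208, r--
l=2 r=10: min(18,10)*8=80 best=208, r--
l=2 r=9: min(18,9)*7=63 best=208, r--
l=2 r=8: min(18,3)*6=18 best=208, r--
l=2 r=7: min(18,4)*5=20 best=208, r--
l=2 r=6: min(18,20)*4=72 best=208, l++
l=3 r=6: min(17,20)*3=51 best=208, l++
l=4 r=6: min(19,20)*2=38 best=208, l++
l=5 r=6: min(7,20)*1=7 best=208, l++

max area = 208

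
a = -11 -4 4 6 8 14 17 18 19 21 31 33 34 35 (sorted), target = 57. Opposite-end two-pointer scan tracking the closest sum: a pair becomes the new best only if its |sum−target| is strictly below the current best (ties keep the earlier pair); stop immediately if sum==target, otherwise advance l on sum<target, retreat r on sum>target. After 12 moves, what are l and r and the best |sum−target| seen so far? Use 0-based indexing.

l=10, r=11, best |Δ|=1

[0,13] -11+35=24 d=33 * → l++
[1,13] -4+35=31 d=26 * → l++
[2,13] 4+35=39 d=18 * → l++
[3,13] 6+35=41 d=16 * → l++
[4,13] 8+35=43 d=14 * → l++
[5,13] 14+35=49 d=8 * → l++
[6,13] 17+35=52 d=5 * → l++
[7,13] 18+35=53 d=4 * → l++
[8,13] 19+35=54 d=3 * → l++
[9,13] 21+35=56 d=1 * → l++
[10,13] 31+35=66 d=9 → r--
[10,12] 31+34=65 d=8 → r--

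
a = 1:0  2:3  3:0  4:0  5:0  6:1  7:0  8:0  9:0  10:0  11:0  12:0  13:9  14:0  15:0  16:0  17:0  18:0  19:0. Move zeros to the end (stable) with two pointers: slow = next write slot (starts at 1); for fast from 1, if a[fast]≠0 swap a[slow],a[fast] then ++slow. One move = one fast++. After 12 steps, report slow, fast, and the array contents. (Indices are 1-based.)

slow=1 fast=1: a[fast]=0, fast++
slow=1 fast=2: a[fast]=3≠0 swap→a[1]=3, slow++,fast++
slow=2 fast=3: a[fast]=0, fast++
slow=2 fast=4: a[fast]=0, fast++
slow=2 fast=5: a[fast]=0, fast++
slow=2 fast=6: a[fast]=1≠0 swap→a[2]=1, slow++,fast++
slow=3 fast=7: a[fast]=0, fast++
slow=3 fast=8: a[fast]=0, fast++
slow=3 fast=9: a[fast]=0, fast++
slow=3 fast=10: a[fast]=0, fast++
slow=3 fast=11: a[fast]=0, fast++
slow=3 fast=12: a[fast]=0, fast++

slow=3, fast=13, a=[3, 1, 0, 0, 0, 0, 0, 0, 0, 0, 0, 0, 9, 0, 0, 0, 0, 0, 0]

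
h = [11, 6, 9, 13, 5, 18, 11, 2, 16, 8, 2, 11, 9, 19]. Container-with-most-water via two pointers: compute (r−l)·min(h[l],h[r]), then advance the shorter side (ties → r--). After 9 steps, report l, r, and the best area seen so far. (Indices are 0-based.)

[0,13] min(11,19)*13=143 best=143 * → l++
[1,13] min(6,19)*12=72 best=143 → l++
[2,13] min(9,19)*11=99 best=143 → l++
[3,13] min(13,19)*10=130 best=143 → l++
[4,13] min(5,19)*9=45 best=143 → l++
[5,13] min(18,19)*8=144 best=144 * → l++
[6,13] min(11,19)*7=77 best=144 → l++
[7,13] min(2,19)*6=12 best=144 → l++
[8,13] min(16,19)*5=80 best=144 → l++

l=9, r=13, best area=144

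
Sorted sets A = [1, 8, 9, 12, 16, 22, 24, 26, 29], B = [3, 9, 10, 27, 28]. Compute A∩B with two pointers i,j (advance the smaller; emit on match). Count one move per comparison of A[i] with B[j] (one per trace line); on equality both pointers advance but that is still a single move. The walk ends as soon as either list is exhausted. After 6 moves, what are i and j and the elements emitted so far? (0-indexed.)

i=0 j=0: 1<3, i++
i=1 j=0: 8>3, j++
i=1 j=1: 8<9, i++
i=2 j=1: 9==9 emit, i++,j++
i=3 j=2: 12>10, j++
i=3 j=3: 12<27, i++

i=4, j=3, emitted=[9]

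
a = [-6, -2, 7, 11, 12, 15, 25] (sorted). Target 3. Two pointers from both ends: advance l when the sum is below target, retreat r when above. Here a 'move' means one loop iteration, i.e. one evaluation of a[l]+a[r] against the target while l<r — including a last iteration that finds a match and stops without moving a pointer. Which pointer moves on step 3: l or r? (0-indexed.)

[0,6] -6+25=19 >3 → r--
[0,5] -6+15=9 >3 → r--
[0,4] -6+12=6 >3 → r--

r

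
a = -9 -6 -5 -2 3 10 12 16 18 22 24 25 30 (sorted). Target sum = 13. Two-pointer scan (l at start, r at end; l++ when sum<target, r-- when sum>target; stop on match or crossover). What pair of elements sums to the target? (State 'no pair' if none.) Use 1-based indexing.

(-9, 22)

l=1 r=13: -9+30=21 >13, r--
l=1 r=12: -9+25=16 >13, r--
l=1 r=11: -9+24=15 >13, r--
l=1 r=10: -9+22=13, found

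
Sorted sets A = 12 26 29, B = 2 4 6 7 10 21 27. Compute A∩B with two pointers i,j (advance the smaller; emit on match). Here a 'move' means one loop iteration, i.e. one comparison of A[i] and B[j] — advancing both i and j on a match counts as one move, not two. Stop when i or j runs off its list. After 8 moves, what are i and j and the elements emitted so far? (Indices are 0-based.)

i=2, j=6, emitted=[]

i=0 j=0: 12>2, j++
i=0 j=1: 12>4, j++
i=0 j=2: 12>6, j++
i=0 j=3: 12>7, j++
i=0 j=4: 12>10, j++
i=0 j=5: 12<21, i++
i=1 j=5: 26>21, j++
i=1 j=6: 26<27, i++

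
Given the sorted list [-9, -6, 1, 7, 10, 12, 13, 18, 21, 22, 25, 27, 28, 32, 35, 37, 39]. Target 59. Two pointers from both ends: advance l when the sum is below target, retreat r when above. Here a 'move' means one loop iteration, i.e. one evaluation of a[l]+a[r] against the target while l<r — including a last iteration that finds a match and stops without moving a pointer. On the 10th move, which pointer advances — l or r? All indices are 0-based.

l

l=0 r=16: -9+39=30 <59, l++
l=1 r=16: -6+39=33 <59, l++
l=2 r=16: 1+39=40 <59, l++
l=3 r=16: 7+39=46 <59, l++
l=4 r=16: 10+39=49 <59, l++
l=5 r=16: 12+39=51 <59, l++
l=6 r=16: 13+39=52 <59, l++
l=7 r=16: 18+39=57 <59, l++
l=8 r=16: 21+39=60 >59, r--
l=8 r=15: 21+37=58 <59, l++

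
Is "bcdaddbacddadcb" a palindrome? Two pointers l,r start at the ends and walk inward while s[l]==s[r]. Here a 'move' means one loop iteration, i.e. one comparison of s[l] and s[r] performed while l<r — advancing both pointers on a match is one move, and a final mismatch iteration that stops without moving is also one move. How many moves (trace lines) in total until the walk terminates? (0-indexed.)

l=0 r=14: 'b'=='b', l++,r--
l=1 r=13: 'c'=='c', l++,r--
l=2 r=12: 'd'=='d', l++,r--
l=3 r=11: 'a'=='a', l++,r--
l=4 r=10: 'd'=='d', l++,r--
l=5 r=9: 'd'=='d', l++,r--
l=6 r=8: 'b'!='c', stop

7 moves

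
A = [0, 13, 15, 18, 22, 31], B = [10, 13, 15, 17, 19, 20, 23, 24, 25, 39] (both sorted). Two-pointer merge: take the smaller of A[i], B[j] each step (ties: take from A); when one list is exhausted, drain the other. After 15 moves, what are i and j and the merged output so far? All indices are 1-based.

i=1 j=1: A[i]=0<=B[j]=10 take 0, i++
i=2 j=1: A[i]=13>B[j]=10 take 10, j++
i=2 j=2: A[i]=13<=B[j]=13 take 13, i++
i=3 j=2: A[i]=15>B[j]=13 take 13, j++
i=3 j=3: A[i]=15<=B[j]=15 take 15, i++
i=4 j=3: A[i]=18>B[j]=15 take 15, j++
i=4 j=4: A[i]=18>B[j]=17 take 17, j++
i=4 j=5: A[i]=18<=B[j]=19 take 18, i++
i=5 j=5: A[i]=22>B[j]=19 take 19, j++
i=5 j=6: A[i]=22>B[j]=20 take 20, j++
i=5 j=7: A[i]=22<=B[j]=23 take 22, i++
i=6 j=7: A[i]=31>B[j]=23 take 23, j++
i=6 j=8: A[i]=31>B[j]=24 take 24, j++
i=6 j=9: A[i]=31>B[j]=25 take 25, j++
i=6 j=10: A[i]=31<=B[j]=39 take 31, i++

i=7, j=10, merged so far=[0, 10, 13, 13, 15, 15, 17, 18, 19, 20, 22, 23, 24, 25, 31]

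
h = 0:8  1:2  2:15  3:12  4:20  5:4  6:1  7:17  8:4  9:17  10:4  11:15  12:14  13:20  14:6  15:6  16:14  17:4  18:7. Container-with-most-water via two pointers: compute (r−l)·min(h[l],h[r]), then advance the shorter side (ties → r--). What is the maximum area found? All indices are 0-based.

[0,18] min(8,7)*18=126 best=126 * → r--
[0,17] min(8,4)*17=68 best=126 → r--
[0,16] min(8,14)*16=128 best=128 * → l++
[1,16] min(2,14)*15=30 best=128 → l++
[2,16] min(15,14)*14=196 best=196 * → r--
[2,15] min(15,6)*13=78 best=196 → r--
[2,14] min(15,6)*12=72 best=196 → r--
[2,13] min(15,20)*11=165 best=196 → l++
[3,13] min(12,20)*10=120 best=196 → l++
[4,13] min(20,20)*9=180 best=196 → r--
[4,12] min(20,14)*8=112 best=196 → r--
[4,11] min(20,15)*7=105 best=196 → r--
[4,10] min(20,4)*6=24 best=196 → r--
[4,9] min(20,17)*5=85 best=196 → r--
[4,8] min(20,4)*4=16 best=196 → r--
[4,7] min(20,17)*3=51 best=196 → r--
[4,6] min(20,1)*2=2 best=196 → r--
[4,5] min(20,4)*1=4 best=196 → r--

max area = 196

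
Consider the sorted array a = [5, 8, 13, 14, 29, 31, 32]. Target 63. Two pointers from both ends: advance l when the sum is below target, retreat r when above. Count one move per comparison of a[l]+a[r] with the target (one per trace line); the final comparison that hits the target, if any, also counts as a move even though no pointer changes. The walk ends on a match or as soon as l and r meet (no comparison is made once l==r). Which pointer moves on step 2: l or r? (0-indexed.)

l=0 r=6: 5+32=37 <63, l++
l=1 r=6: 8+32=40 <63, l++

l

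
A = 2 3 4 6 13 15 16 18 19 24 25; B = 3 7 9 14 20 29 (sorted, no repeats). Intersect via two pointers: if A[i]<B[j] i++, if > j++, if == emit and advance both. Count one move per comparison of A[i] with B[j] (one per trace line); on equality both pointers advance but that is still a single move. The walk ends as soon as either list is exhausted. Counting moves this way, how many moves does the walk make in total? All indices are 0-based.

15 moves

i=0 j=0: 2<3, i++
i=1 j=0: 3==3 emit, i++,j++
i=2 j=1: 4<7, i++
i=3 j=1: 6<7, i++
i=4 j=1: 13>7, j++
i=4 j=2: 13>9, j++
i=4 j=3: 13<14, i++
i=5 j=3: 15>14, j++
i=5 j=4: 15<20, i++
i=6 j=4: 16<20, i++
i=7 j=4: 18<20, i++
i=8 j=4: 19<20, i++
i=9 j=4: 24>20, j++
i=9 j=5: 24<29, i++
i=10 j=5: 25<29, i++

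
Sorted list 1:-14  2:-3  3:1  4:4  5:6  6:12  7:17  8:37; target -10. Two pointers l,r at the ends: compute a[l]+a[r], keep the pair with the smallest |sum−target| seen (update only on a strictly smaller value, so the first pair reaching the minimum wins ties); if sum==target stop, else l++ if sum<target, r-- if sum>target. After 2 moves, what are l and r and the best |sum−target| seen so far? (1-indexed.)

[1,8] -14+37=23 d=33 * → r--
[1,7] -14+17=3 d=13 * → r--

l=1, r=6, best |Δ|=13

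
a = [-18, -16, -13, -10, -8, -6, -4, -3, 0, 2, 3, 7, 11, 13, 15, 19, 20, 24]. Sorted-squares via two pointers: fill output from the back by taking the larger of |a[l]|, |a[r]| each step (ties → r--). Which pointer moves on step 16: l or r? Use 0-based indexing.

l

[0,17] |-18|<=|24| out[17]=576 → r--
[0,16] |-18|<=|20| out[16]=400 → r--
[0,15] |-18|<=|19| out[15]=361 → r--
[0,14] |-18|>|15| out[14]=324 → l++
[1,14] |-16|>|15| out[13]=256 → l++
[2,14] |-13|<=|15| out[12]=225 → r--
[2,13] |-13|<=|13| out[11]=169 → r--
[2,12] |-13|>|11| out[10]=169 → l++
[3,12] |-10|<=|11| out[9]=121 → r--
[3,11] |-10|>|7| out[8]=100 → l++
[4,11] |-8|>|7| out[7]=64 → l++
[5,11] |-6|<=|7| out[6]=49 → r--
[5,10] |-6|>|3| out[5]=36 → l++
[6,10] |-4|>|3| out[4]=16 → l++
[7,10] |-3|<=|3| out[3]=9 → r--
[7,9] |-3|>|2| out[2]=9 → l++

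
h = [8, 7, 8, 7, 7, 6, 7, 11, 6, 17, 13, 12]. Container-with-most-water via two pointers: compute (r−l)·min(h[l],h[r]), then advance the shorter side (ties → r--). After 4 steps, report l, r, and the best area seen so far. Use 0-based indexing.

l=4, r=11, best area=88

[0,11] min(8,12)*11=88 best=88 * → l++
[1,11] min(7,12)*10=70 best=88 → l++
[2,11] min(8,12)*9=72 best=88 → l++
[3,11] min(7,12)*8=56 best=88 → l++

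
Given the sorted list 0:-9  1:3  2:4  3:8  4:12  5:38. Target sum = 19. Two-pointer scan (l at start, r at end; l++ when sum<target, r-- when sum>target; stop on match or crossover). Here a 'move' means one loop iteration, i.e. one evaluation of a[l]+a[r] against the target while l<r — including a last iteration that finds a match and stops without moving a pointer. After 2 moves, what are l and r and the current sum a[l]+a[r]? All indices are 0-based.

[0,5] -9+38=29 >19 → r--
[0,4] -9+12=3 <19 → l++

l=1, r=4, sum=15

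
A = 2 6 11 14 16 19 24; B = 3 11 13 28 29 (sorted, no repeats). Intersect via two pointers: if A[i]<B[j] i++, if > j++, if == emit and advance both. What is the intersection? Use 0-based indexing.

intersection = [11]

[i=0,j=0] 2<3 → i++
[i=1,j=0] 6>3 → j++
[i=1,j=1] 6<11 → i++
[i=2,j=1] 11==11 emit → i++,j++
[i=3,j=2] 14>13 → j++
[i=3,j=3] 14<28 → i++
[i=4,j=3] 16<28 → i++
[i=5,j=3] 19<28 → i++
[i=6,j=3] 24<28 → i++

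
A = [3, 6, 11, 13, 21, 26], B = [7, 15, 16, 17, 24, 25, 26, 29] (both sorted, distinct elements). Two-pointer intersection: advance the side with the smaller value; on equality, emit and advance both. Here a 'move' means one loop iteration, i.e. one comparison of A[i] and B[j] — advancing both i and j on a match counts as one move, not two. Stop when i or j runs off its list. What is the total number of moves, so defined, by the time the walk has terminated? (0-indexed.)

i=0 j=0: 3<7, i++
i=1 j=0: 6<7, i++
i=2 j=0: 11>7, j++
i=2 j=1: 11<15, i++
i=3 j=1: 13<15, i++
i=4 j=1: 21>15, j++
i=4 j=2: 21>16, j++
i=4 j=3: 21>17, j++
i=4 j=4: 21<24, i++
i=5 j=4: 26>24, j++
i=5 j=5: 26>25, j++
i=5 j=6: 26==26 emit, i++,j++

12 moves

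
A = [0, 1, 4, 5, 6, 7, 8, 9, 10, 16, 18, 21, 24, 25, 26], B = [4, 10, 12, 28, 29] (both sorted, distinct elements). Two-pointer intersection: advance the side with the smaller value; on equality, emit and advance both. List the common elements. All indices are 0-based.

[i=0,j=0] 0<4 → i++
[i=1,j=0] 1<4 → i++
[i=2,j=0] 4==4 emit → i++,j++
[i=3,j=1] 5<10 → i++
[i=4,j=1] 6<10 → i++
[i=5,j=1] 7<10 → i++
[i=6,j=1] 8<10 → i++
[i=7,j=1] 9<10 → i++
[i=8,j=1] 10==10 emit → i++,j++
[i=9,j=2] 16>12 → j++
[i=9,j=3] 16<28 → i++
[i=10,j=3] 18<28 → i++
[i=11,j=3] 21<28 → i++
[i=12,j=3] 24<28 → i++
[i=13,j=3] 25<28 → i++
[i=14,j=3] 26<28 → i++

intersection = [4, 10]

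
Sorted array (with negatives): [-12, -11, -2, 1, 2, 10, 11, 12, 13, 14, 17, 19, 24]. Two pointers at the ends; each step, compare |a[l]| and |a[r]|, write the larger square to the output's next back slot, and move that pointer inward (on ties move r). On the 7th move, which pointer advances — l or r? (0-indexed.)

l

[0,12] |-12|<=|24| out[12]=576 → r--
[0,11] |-12|<=|19| out[11]=361 → r--
[0,10] |-12|<=|17| out[10]=289 → r--
[0,9] |-12|<=|14| out[9]=196 → r--
[0,8] |-12|<=|13| out[8]=169 → r--
[0,7] |-12|<=|12| out[7]=144 → r--
[0,6] |-12|>|11| out[6]=144 → l++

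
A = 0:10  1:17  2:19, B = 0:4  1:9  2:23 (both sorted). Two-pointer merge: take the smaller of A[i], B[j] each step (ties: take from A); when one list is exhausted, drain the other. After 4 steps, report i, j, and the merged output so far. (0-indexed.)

i=2, j=2, merged so far=[4, 9, 10, 17]

i=0 j=0: A[i]=10>B[j]=4 take 4, j++
i=0 j=1: A[i]=10>B[j]=9 take 9, j++
i=0 j=2: A[i]=10<=B[j]=23 take 10, i++
i=1 j=2: A[i]=17<=B[j]=23 take 17, i++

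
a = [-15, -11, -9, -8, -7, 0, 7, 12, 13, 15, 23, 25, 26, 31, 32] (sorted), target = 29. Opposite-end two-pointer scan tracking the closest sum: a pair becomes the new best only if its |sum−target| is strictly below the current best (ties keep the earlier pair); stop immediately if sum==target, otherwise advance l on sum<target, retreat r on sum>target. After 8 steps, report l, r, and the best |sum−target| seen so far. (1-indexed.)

l=1 r=15: -15+32=17 d=12 *, l++
l=2 r=15: -11+32=21 d=8 *, l++
l=3 r=15: -9+32=23 d=6 *, l++
l=4 r=15: -8+32=24 d=5 *, l++
l=5 r=15: -7+32=25 d=4 *, l++
l=6 r=15: 0+32=32 d=3 *, r--
l=6 r=14: 0+31=31 d=2 *, r--
l=6 r=13: 0+26=26 d=3, l++

l=7, r=13, best |Δ|=2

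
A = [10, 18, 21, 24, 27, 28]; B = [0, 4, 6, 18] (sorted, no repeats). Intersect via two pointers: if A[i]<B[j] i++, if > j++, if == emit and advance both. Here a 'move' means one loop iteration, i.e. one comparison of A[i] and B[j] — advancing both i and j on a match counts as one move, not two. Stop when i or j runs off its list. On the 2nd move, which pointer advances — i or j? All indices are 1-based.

j

[i=1,j=1] 10>0 → j++
[i=1,j=2] 10>4 → j++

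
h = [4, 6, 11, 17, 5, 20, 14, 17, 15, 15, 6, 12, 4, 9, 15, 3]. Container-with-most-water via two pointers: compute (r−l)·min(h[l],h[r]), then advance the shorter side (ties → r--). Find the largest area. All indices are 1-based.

max area = 165

[1,16] min(4,3)*15=45 best=45 * → r--
[1,15] min(4,15)*14=56 best=56 * → l++
[2,15] min(6,15)*13=78 best=78 * → l++
[3,15] min(11,15)*12=132 best=132 * → l++
[4,15] min(17,15)*11=165 best=165 * → r--
[4,14] min(17,9)*10=90 best=165 → r--
[4,13] min(17,4)*9=36 best=165 → r--
[4,12] min(17,12)*8=96 best=165 → r--
[4,11] min(17,6)*7=42 best=165 → r--
[4,10] min(17,15)*6=90 best=165 → r--
[4,9] min(17,15)*5=75 best=165 → r--
[4,8] min(17,17)*4=68 best=165 → r--
[4,7] min(17,14)*3=42 best=165 → r--
[4,6] min(17,20)*2=34 best=165 → l++
[5,6] min(5,20)*1=5 best=165 → l++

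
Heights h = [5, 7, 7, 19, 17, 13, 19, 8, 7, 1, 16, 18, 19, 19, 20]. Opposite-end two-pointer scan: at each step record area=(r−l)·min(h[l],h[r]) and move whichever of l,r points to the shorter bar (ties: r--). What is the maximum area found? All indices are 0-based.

max area = 209

[0,14] min(5,20)*14=70 best=70 * → l++
[1,14] min(7,20)*13=91 best=91 * → l++
[2,14] min(7,20)*12=84 best=91 → l++
[3,14] min(19,20)*11=209 best=209 * → l++
[4,14] min(17,20)*10=170 best=209 → l++
[5,14] min(13,20)*9=117 best=209 → l++
[6,14] min(19,20)*8=152 best=209 → l++
[7,14] min(8,20)*7=56 best=209 → l++
[8,14] min(7,20)*6=42 best=209 → l++
[9,14] min(1,20)*5=5 best=209 → l++
[10,14] min(16,20)*4=64 best=209 → l++
[11,14] min(18,20)*3=54 best=209 → l++
[12,14] min(19,20)*2=38 best=209 → l++
[13,14] min(19,20)*1=19 best=209 → l++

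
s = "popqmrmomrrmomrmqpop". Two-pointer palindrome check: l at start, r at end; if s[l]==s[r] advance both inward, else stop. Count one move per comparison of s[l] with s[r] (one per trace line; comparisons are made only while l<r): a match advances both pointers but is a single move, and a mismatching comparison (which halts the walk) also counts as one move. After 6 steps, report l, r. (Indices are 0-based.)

l=0 r=19: 'p'=='p', l++,r--
l=1 r=18: 'o'=='o', l++,r--
l=2 r=17: 'p'=='p', l++,r--
l=3 r=16: 'q'=='q', l++,r--
l=4 r=15: 'm'=='m', l++,r--
l=5 r=14: 'r'=='r', l++,r--

l=6, r=13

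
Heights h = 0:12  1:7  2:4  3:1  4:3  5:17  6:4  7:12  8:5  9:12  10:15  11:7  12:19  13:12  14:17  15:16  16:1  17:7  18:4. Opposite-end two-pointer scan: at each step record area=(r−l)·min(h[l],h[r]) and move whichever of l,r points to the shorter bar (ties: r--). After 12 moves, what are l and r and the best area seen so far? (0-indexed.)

l=6, r=12, best area=180

l=0 r=18: min(12,4)*18=72 best=72 *, r--
l=0 r=17: min(12,7)*17=119 best=119 *, r--
l=0 r=16: min(12,1)*16=16 best=119, r--
l=0 r=15: min(12,16)*15=180 best=180 *, l++
l=1 r=15: min(7,16)*14=98 best=180, l++
l=2 r=15: min(4,16)*13=52 best=180, l++
l=3 r=15: min(1,16)*12=12 best=180, l++
l=4 r=15: min(3,16)*11=33 best=180, l++
l=5 r=15: min(17,16)*10=160 best=180, r--
l=5 r=14: min(17,17)*9=153 best=180, r--
l=5 r=13: min(17,12)*8=96 best=180, r--
l=5 r=12: min(17,19)*7=119 best=180, l++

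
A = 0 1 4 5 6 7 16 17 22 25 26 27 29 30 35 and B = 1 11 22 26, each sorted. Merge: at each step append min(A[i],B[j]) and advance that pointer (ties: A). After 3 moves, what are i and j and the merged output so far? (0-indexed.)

i=2, j=1, merged so far=[0, 1, 1]

i=0 j=0: A[i]=0<=B[j]=1 take 0, i++
i=1 j=0: A[i]=1<=B[j]=1 take 1, i++
i=2 j=0: A[i]=4>B[j]=1 take 1, j++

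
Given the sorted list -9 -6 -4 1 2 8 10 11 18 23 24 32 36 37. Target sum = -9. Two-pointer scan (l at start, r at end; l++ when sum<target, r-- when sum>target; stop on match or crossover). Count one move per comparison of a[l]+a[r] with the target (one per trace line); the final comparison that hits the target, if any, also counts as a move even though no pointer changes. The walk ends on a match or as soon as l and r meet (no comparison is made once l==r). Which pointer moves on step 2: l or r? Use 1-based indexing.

r

l=1 r=14: -9+37=28 >-9, r--
l=1 r=13: -9+36=27 >-9, r--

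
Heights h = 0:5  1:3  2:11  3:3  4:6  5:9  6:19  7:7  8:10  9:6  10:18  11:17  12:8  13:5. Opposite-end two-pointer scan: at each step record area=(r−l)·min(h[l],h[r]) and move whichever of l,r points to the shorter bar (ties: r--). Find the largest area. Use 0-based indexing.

max area = 99

l=0 r=13: min(5,5)*13=65 best=65 *, r--
l=0 r=12: min(5,8)*12=60 best=65, l++
l=1 r=12: min(3,8)*11=33 best=65, l++
l=2 r=12: min(11,8)*10=80 best=80 *, r--
l=2 r=11: min(11,17)*9=99 best=99 *, l++
l=3 r=11: min(3,17)*8=24 best=99, l++
l=4 r=11: min(6,17)*7=42 best=99, l++
l=5 r=11: min(9,17)*6=54 best=99, l++
l=6 r=11: min(19,17)*5=85 best=99, r--
l=6 r=10: min(19,18)*4=72 best=99, r--
l=6 r=9: min(19,6)*3=18 best=99, r--
l=6 r=8: min(19,10)*2=20 best=99, r--
l=6 r=7: min(19,7)*1=7 best=99, r--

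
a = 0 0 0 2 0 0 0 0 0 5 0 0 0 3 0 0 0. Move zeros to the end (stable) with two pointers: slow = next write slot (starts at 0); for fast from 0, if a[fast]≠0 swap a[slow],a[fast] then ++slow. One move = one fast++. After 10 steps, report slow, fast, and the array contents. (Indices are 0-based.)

slow=2, fast=10, a=[2, 5, 0, 0, 0, 0, 0, 0, 0, 0, 0, 0, 0, 3, 0, 0, 0]

(s=0,f=0) a[fast]=0 → fast++
(s=0,f=1) a[fast]=0 → fast++
(s=0,f=2) a[fast]=0 → fast++
(s=0,f=3) a[fast]=2≠0 swap→a[0]=2 → slow++,fast++
(s=1,f=4) a[fast]=0 → fast++
(s=1,f=5) a[fast]=0 → fast++
(s=1,f=6) a[fast]=0 → fast++
(s=1,f=7) a[fast]=0 → fast++
(s=1,f=8) a[fast]=0 → fast++
(s=1,f=9) a[fast]=5≠0 swap→a[1]=5 → slow++,fast++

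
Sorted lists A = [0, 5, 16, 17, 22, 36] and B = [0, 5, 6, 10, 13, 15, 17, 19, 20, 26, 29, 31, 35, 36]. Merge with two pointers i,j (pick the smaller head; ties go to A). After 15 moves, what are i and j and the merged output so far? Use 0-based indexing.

i=5, j=10, merged so far=[0, 0, 5, 5, 6, 10, 13, 15, 16, 17, 17, 19, 20, 22, 26]

i=0 j=0: A[i]=0<=B[j]=0 take 0, i++
i=1 j=0: A[i]=5>B[j]=0 take 0, j++
i=1 j=1: A[i]=5<=B[j]=5 take 5, i++
i=2 j=1: A[i]=16>B[j]=5 take 5, j++
i=2 j=2: A[i]=16>B[j]=6 take 6, j++
i=2 j=3: A[i]=16>B[j]=10 take 10, j++
i=2 j=4: A[i]=16>B[j]=13 take 13, j++
i=2 j=5: A[i]=16>B[j]=15 take 15, j++
i=2 j=6: A[i]=16<=B[j]=17 take 16, i++
i=3 j=6: A[i]=17<=B[j]=17 take 17, i++
i=4 j=6: A[i]=22>B[j]=17 take 17, j++
i=4 j=7: A[i]=22>B[j]=19 take 19, j++
i=4 j=8: A[i]=22>B[j]=20 take 20, j++
i=4 j=9: A[i]=22<=B[j]=26 take 22, i++
i=5 j=9: A[i]=36>B[j]=26 take 26, j++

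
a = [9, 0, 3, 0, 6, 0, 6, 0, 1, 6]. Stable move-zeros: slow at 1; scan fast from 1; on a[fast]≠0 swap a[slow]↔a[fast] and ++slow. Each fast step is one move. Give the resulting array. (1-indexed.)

[9, 3, 6, 6, 1, 6, 0, 0, 0, 0]

(s=1,f=1) a[fast]=9≠0 swap→a[1]=9 → slow++,fast++
(s=2,f=2) a[fast]=0 → fast++
(s=2,f=3) a[fast]=3≠0 swap→a[2]=3 → slow++,fast++
(s=3,f=4) a[fast]=0 → fast++
(s=3,f=5) a[fast]=6≠0 swap→a[3]=6 → slow++,fast++
(s=4,f=6) a[fast]=0 → fast++
(s=4,f=7) a[fast]=6≠0 swap→a[4]=6 → slow++,fast++
(s=5,f=8) a[fast]=0 → fast++
(s=5,f=9) a[fast]=1≠0 swap→a[5]=1 → slow++,fast++
(s=6,f=10) a[fast]=6≠0 swap→a[6]=6 → slow++,fast++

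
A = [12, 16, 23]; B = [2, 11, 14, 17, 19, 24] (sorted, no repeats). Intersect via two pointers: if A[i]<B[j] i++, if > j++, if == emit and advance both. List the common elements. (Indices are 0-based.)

[i=0,j=0] 12>2 → j++
[i=0,j=1] 12>11 → j++
[i=0,j=2] 12<14 → i++
[i=1,j=2] 16>14 → j++
[i=1,j=3] 16<17 → i++
[i=2,j=3] 23>17 → j++
[i=2,j=4] 23>19 → j++
[i=2,j=5] 23<24 → i++

intersection = []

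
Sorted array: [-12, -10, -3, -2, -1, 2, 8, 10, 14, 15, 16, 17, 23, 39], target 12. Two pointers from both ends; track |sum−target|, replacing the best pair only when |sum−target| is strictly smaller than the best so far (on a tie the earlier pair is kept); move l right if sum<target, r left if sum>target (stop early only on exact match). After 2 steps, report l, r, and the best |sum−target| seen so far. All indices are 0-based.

l=1, r=12, best |Δ|=1

[0,13] -12+39=27 d=15 * → r--
[0,12] -12+23=11 d=1 * → l++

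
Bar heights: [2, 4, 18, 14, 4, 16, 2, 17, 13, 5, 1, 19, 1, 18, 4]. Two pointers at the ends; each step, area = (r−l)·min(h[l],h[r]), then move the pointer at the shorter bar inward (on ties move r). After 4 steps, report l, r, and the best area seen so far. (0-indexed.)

[0,14] min(2,4)*14=28 best=28 * → l++
[1,14] min(4,4)*13=52 best=52 * → r--
[1,13] min(4,18)*12=48 best=52 → l++
[2,13] min(18,18)*11=198 best=198 * → r--

l=2, r=12, best area=198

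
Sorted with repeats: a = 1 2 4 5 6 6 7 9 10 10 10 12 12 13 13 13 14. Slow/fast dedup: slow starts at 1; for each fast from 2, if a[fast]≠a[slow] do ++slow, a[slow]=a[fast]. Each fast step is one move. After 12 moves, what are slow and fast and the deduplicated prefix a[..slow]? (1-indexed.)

slow=1 fast=2: a[fast]=2≠a[slow]=1 write a[2]=2, slow++,fast++
slow=2 fast=3: a[fast]=4≠a[slow]=2 write a[3]=4, slow++,fast++
slow=3 fast=4: a[fast]=5≠a[slow]=4 write a[4]=5, slow++,fast++
slow=4 fast=5: a[fast]=6≠a[slow]=5 write a[5]=6, slow++,fast++
slow=5 fast=6: a[fast]=6=a[slow] dup, fast++
slow=5 fast=7: a[fast]=7≠a[slow]=6 write a[6]=7, slow++,fast++
slow=6 fast=8: a[fast]=9≠a[slow]=7 write a[7]=9, slow++,fast++
slow=7 fast=9: a[fast]=10≠a[slow]=9 write a[8]=10, slow++,fast++
slow=8 fast=10: a[fast]=10=a[slow] dup, fast++
slow=8 fast=11: a[fast]=10=a[slow] dup, fast++
slow=8 fast=12: a[fast]=12≠a[slow]=10 write a[9]=12, slow++,fast++
slow=9 fast=13: a[fast]=12=a[slow] dup, fast++

slow=9, fast=14, prefix=[1, 2, 4, 5, 6, 7, 9, 10, 12]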